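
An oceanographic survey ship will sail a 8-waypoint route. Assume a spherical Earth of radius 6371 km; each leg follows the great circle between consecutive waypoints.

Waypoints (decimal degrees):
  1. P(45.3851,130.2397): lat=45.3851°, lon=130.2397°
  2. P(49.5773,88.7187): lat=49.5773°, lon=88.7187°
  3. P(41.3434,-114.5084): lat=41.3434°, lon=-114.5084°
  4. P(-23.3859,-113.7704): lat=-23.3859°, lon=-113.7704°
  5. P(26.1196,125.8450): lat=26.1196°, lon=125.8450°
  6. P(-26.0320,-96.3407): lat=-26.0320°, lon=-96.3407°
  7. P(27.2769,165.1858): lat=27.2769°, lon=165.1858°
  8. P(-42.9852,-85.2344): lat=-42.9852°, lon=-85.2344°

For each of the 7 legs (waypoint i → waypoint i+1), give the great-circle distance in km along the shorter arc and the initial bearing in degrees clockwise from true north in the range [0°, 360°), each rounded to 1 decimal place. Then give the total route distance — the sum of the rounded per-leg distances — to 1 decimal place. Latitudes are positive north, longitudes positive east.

Leg 1: φ1=0.7921194, φ2=0.8652871, Δφ=0.0731677, Δλ=-0.7246782 rad; a=sin²(Δφ/2)+cosφ1·cosφ2·sin²(Δλ/2)=0.0585572856; c=2·atan2(√a, √(1-a))=0.488824587; dist=6371·c=3114.301 ≈ 3114.3 km; running total=3114.3 km
Leg 1 bearing: y=sinΔλ·cosφ2=-0.42983510, x=cosφ1·sinφ2-sinφ1·cosφ2·cosΔλ=0.18909022; θ=atan2(y, x)=-66.2547° <0 so +360° → 293.7453° ≈ 293.7°
Leg 2: φ1=0.8652871, φ2=0.7215785, Δφ=-0.1437087, Δλ=-3.5469820 rad; a=sin²(Δφ/2)+cosφ1·cosφ2·sin²(Δλ/2)=0.4722374185; c=2·atan2(√a, √(1-a))=1.515242593; dist=6371·c=9653.611 ≈ 9653.6 km; running total=12767.9 km
Leg 2 bearing: y=sinΔλ·cosφ2=0.29608375, x=cosφ1·sinφ2-sinφ1·cosφ2·cosΔλ=0.95354673; θ=atan2(y, x)=17.24998° ≈ 17.2°
Leg 3: φ1=0.7215785, φ2=-0.4081610, Δφ=-1.1297394, Δλ=0.0128805 rad; a=sin²(Δφ/2)+cosφ1·cosφ2·sin²(Δλ/2)=0.2865808428; c=2·atan2(√a, √(1-a))=1.129802618; dist=6371·c=7197.972 ≈ 7198.0 km; running total=19965.9 km
Leg 3 bearing: y=sinΔλ·cosφ2=0.01182210, x=cosφ1·sinφ2-sinφ1·cosφ2·cosΔλ=-0.90425068; θ=atan2(y, x)=179.2510° ≈ 179.3°
Leg 4: φ1=-0.4081610, φ2=0.4558730, Δφ=0.8640340, Δλ=4.1820777 rad; a=sin²(Δφ/2)+cosφ1·cosφ2·sin²(Δλ/2)=0.7957921012; c=2·atan2(√a, √(1-a))=2.203818673; dist=6371·c=14040.529 ≈ 14040.5 km; running total=34006.4 km
Leg 4 bearing: y=sinΔλ·cosφ2=-0.77455330, x=cosφ1·sinφ2-sinφ1·cosφ2·cosΔλ=0.22381982; θ=atan2(y, x)=-73.8825° <0 so +360° → 286.1175° ≈ 286.1°
Leg 5: φ1=0.4558730, φ2=-0.4543441, Δφ=-0.9102171, Δλ=-3.8778720 rad; a=sin²(Δφ/2)+cosφ1·cosφ2·sin²(Δλ/2)=0.8955093495; c=2·atan2(√a, √(1-a))=2.483268643; dist=6371·c=15820.905 ≈ 15820.9 km; running total=49827.3 km
Leg 5 bearing: y=sinΔλ·cosφ2=0.60340776, x=cosφ1·sinφ2-sinφ1·cosφ2·cosΔλ=-0.10093806; θ=atan2(y, x)=99.4965° ≈ 99.5°
Leg 6: φ1=-0.4543441, φ2=0.4760717, Δφ=0.9304158, Δλ=4.5644985 rad; a=sin²(Δφ/2)+cosφ1·cosφ2·sin²(Δλ/2)=0.6594058594; c=2·atan2(√a, √(1-a))=1.895271848; dist=6371·c=12074.777 ≈ 12074.8 km; running total=61902.1 km
Leg 6 bearing: y=sinΔλ·cosφ2=-0.87910002, x=cosφ1·sinφ2-sinφ1·cosφ2·cosΔλ=0.35431941; θ=atan2(y, x)=-68.0482° <0 so +360° → 291.9518° ≈ 292.0°
Leg 7: φ1=0.4760717, φ2=-0.7502333, Δφ=-1.2263050, Δλ=-4.3706570 rad; a=sin²(Δφ/2)+cosφ1·cosφ2·sin²(Δλ/2)=0.7651784978; c=2·atan2(√a, √(1-a))=2.129817934; dist=6371·c=13569.070 ≈ 13569.1 km; running total=75471.2 km
Leg 7 bearing: y=sinΔλ·cosφ2=0.68922961, x=cosφ1·sinφ2-sinφ1·cosφ2·cosΔλ=-0.49364359; θ=atan2(y, x)=125.6112° ≈ 125.6°

Leg 1: dist=3114.3 km, bearing=293.7°
Leg 2: dist=9653.6 km, bearing=17.2°
Leg 3: dist=7198.0 km, bearing=179.3°
Leg 4: dist=14040.5 km, bearing=286.1°
Leg 5: dist=15820.9 km, bearing=99.5°
Leg 6: dist=12074.8 km, bearing=292.0°
Leg 7: dist=13569.1 km, bearing=125.6°
Total: 75471.2 km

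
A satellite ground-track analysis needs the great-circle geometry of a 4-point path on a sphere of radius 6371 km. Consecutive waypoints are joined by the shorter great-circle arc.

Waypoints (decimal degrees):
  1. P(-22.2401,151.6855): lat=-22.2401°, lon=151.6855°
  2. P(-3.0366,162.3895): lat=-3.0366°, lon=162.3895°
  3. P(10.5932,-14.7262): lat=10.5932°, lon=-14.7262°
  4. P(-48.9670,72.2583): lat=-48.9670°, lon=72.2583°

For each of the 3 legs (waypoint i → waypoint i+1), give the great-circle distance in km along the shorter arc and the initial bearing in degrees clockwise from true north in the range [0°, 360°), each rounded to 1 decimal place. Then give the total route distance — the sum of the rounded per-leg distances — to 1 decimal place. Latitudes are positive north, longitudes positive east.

Leg 1: φ1=-0.3881630, φ2=-0.0529987, Δφ=0.3351643, Δλ=0.1868200 rad; a=sin²(Δφ/2)+cosφ1·cosφ2·sin²(Δλ/2)=0.0358634026; c=2·atan2(√a, √(1-a))=0.381053932; dist=6371·c=2427.695 ≈ 2427.7 km; running total=2427.7 km
Leg 1 bearing: y=sinΔλ·cosφ2=0.18547442, x=cosφ1·sinφ2-sinφ1·cosφ2·cosΔλ=0.32234782; θ=atan2(y, x)=29.9155° ≈ 29.9°
Leg 2: φ1=-0.0529987, φ2=0.1848862, Δφ=0.2378849, Δλ=-3.0912521 rad; a=sin²(Δφ/2)+cosφ1·cosφ2·sin²(Δλ/2)=0.9950359790; c=2·atan2(√a, √(1-a))=3.000564194; dist=6371·c=19116.594 ≈ 19116.6 km; running total=21544.3 km
Leg 2 bearing: y=sinΔλ·cosφ2=-0.04946169, x=cosφ1·sinφ2-sinφ1·cosφ2·cosΔλ=0.13157150; θ=atan2(y, x)=-20.6028° <0 so +360° → 339.3972° ≈ 339.4°
Leg 3: φ1=0.1848862, φ2=-0.8546354, Δφ=-1.0395216, Δλ=1.5181659 rad; a=sin²(Δφ/2)+cosφ1·cosφ2·sin²(Δλ/2)=0.5523626627; c=2·atan2(√a, √(1-a))=1.675714031; dist=6371·c=10675.974 ≈ 10676.0 km; running total=32220.3 km
Leg 3 bearing: y=sinΔλ·cosφ2=0.65558458, x=cosφ1·sinφ2-sinφ1·cosφ2·cosΔλ=-0.74782449; θ=atan2(y, x)=138.7604° ≈ 138.8°

Leg 1: dist=2427.7 km, bearing=29.9°
Leg 2: dist=19116.6 km, bearing=339.4°
Leg 3: dist=10676.0 km, bearing=138.8°
Total: 32220.3 km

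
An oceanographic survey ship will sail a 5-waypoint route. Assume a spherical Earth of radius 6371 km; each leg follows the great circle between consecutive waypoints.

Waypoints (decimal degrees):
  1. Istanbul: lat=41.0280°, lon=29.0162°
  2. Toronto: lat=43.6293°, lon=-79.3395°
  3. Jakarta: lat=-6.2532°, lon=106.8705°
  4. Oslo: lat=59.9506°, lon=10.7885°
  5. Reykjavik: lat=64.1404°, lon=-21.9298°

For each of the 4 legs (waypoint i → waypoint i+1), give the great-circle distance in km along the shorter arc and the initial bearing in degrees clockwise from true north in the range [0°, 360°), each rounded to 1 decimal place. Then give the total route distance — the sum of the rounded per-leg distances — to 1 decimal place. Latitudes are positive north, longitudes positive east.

Leg 1: φ1=0.7160737, φ2=0.7614749, Δφ=0.0454012, Δλ=-1.8911637 rad; a=sin²(Δφ/2)+cosφ1·cosφ2·sin²(Δλ/2)=0.3595141161; c=2·atan2(√a, √(1-a))=1.285989810; dist=6371·c=8193.041 ≈ 8193.0 km; running total=8193.0 km
Leg 1 bearing: y=sinΔλ·cosφ2=-0.68699103, x=cosφ1·sinφ2-sinφ1·cosφ2·cosΔλ=0.67014788; θ=atan2(y, x)=-45.7110° <0 so +360° → 314.2890° ≈ 314.3°
Leg 2: φ1=0.7614749, φ2=-0.1091389, Δφ=-0.8706139, Δλ=3.2499776 rad; a=sin²(Δφ/2)+cosφ1·cosφ2·sin²(Δλ/2)=0.8952229400; c=2·atan2(√a, √(1-a))=2.482332912; dist=6371·c=15814.943 ≈ 15814.9 km; running total=24007.9 km
Leg 2 bearing: y=sinΔλ·cosφ2=-0.10752927, x=cosφ1·sinφ2-sinφ1·cosφ2·cosΔλ=0.60301971; θ=atan2(y, x)=-10.1106° <0 so +360° → 349.8894° ≈ 349.9°
Leg 3: φ1=-0.1091389, φ2=1.0463354, Δφ=1.1554743, Δλ=-1.6769473 rad; a=sin²(Δφ/2)+cosφ1·cosφ2·sin²(Δλ/2)=0.5735109202; c=2·atan2(√a, √(1-a))=1.718353043; dist=6371·c=10947.627 ≈ 10947.6 km; running total=34955.5 km
Leg 3 bearing: y=sinΔλ·cosφ2=-0.49792793, x=cosφ1·sinφ2-sinφ1·cosφ2·cosΔλ=0.85466505; θ=atan2(y, x)=-30.2251° <0 so +360° → 329.7749° ≈ 329.8°
Leg 4: φ1=1.0463354, φ2=1.1194612, Δφ=0.0731258, Δλ=-0.5710421 rad; a=sin²(Δφ/2)+cosφ1·cosφ2·sin²(Δλ/2)=0.0186628571; c=2·atan2(√a, √(1-a))=0.274081211; dist=6371·c=1746.171 ≈ 1746.2 km; running total=36701.7 km
Leg 4 bearing: y=sinΔλ·cosφ2=-0.23575243, x=cosφ1·sinφ2-sinφ1·cosφ2·cosΔλ=0.13296244; θ=atan2(y, x)=-60.5774° <0 so +360° → 299.4226° ≈ 299.4°

Leg 1: dist=8193.0 km, bearing=314.3°
Leg 2: dist=15814.9 km, bearing=349.9°
Leg 3: dist=10947.6 km, bearing=329.8°
Leg 4: dist=1746.2 km, bearing=299.4°
Total: 36701.7 km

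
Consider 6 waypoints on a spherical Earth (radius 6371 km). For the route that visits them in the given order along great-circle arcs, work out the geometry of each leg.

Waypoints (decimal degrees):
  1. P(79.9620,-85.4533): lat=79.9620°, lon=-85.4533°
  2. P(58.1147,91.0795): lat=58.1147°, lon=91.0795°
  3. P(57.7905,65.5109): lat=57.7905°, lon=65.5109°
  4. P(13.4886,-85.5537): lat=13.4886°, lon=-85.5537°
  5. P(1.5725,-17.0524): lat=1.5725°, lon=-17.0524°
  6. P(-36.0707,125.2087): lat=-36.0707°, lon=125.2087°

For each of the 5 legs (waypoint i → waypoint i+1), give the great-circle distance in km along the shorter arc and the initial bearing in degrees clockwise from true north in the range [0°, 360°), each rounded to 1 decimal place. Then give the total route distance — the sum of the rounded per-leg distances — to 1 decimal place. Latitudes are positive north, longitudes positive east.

Leg 1: dist=4660.1 km, bearing=2.7°
Leg 2: dist=1500.0 km, bearing=279.5°
Leg 3: dist=11658.6 km, bearing=330.9°
Leg 4: dist=7643.3 km, bearing=93.6°
Leg 5: dist=14558.6 km, bearing=139.1°
Total: 40020.6 km

Leg 1: φ1=1.3956002, φ2=1.0142929, Δφ=-0.3813073, Δλ=3.0810786 rad; a=sin²(Δφ/2)+cosφ1·cosφ2·sin²(Δλ/2)=0.1278957858; c=2·atan2(√a, √(1-a))=0.731447350; dist=6371·c=4660.051 ≈ 4660.1 km; running total=4660.1 km
Leg 1 bearing: y=sinΔλ·cosφ2=0.03194526, x=cosφ1·sinφ2-sinφ1·cosφ2·cosΔλ=0.66718312; θ=atan2(y, x)=2.7413° ≈ 2.7°
Leg 2: φ1=1.0142929, φ2=1.0086345, Δφ=-0.0056584, Δλ=-0.4462563 rad; a=sin²(Δφ/2)+cosφ1·cosφ2·sin²(Δλ/2)=0.0137942280; c=2·atan2(√a, √(1-a))=0.235441082; dist=6371·c=1499.995 ≈ 1500.0 km; running total=6160.1 km
Leg 2 bearing: y=sinΔλ·cosφ2=-0.23004540, x=cosφ1·sinφ2-sinφ1·cosφ2·cosΔλ=0.03866401; θ=atan2(y, x)=-80.4594° <0 so +360° → 279.5406° ≈ 279.5°
Leg 3: φ1=1.0086345, φ2=0.2354205, Δφ=-0.7732140, Δλ=-2.6365747 rad; a=sin²(Δφ/2)+cosφ1·cosφ2·sin²(Δλ/2)=0.6281275758; c=2·atan2(√a, √(1-a))=1.829942317; dist=6371·c=11658.563 ≈ 11658.6 km; running total=17818.7 km
Leg 3 bearing: y=sinΔλ·cosφ2=-0.47047758, x=cosφ1·sinφ2-sinφ1·cosφ2·cosΔλ=0.84438388; θ=atan2(y, x)=-29.1259° <0 so +360° → 330.8741° ≈ 330.9°
Leg 4: φ1=0.2354205, φ2=0.0274453, Δφ=-0.2079752, Δλ=1.1955732 rad; a=sin²(Δφ/2)+cosφ1·cosφ2·sin²(Δλ/2)=0.3186810437; c=2·atan2(√a, √(1-a))=1.199699396; dist=6371·c=7643.285 ≈ 7643.3 km; running total=25462.0 km
Leg 4 bearing: y=sinΔλ·cosφ2=0.93007549, x=cosφ1·sinφ2-sinφ1·cosφ2·cosΔλ=-0.05876508; θ=atan2(y, x)=93.6153° ≈ 93.6°
Leg 5: φ1=0.0274453, φ2=-0.6295525, Δφ=-0.6569978, Δλ=2.4829246 rad; a=sin²(Δφ/2)+cosφ1·cosφ2·sin²(Δλ/2)=0.8275598829; c=2·atan2(√a, √(1-a))=2.285137456; dist=6371·c=14558.611 ≈ 14558.6 km; running total=40020.6 km
Leg 5 bearing: y=sinΔλ·cosφ2=0.49472594, x=cosφ1·sinφ2-sinφ1·cosφ2·cosΔλ=-0.57102043; θ=atan2(y, x)=139.0947° ≈ 139.1°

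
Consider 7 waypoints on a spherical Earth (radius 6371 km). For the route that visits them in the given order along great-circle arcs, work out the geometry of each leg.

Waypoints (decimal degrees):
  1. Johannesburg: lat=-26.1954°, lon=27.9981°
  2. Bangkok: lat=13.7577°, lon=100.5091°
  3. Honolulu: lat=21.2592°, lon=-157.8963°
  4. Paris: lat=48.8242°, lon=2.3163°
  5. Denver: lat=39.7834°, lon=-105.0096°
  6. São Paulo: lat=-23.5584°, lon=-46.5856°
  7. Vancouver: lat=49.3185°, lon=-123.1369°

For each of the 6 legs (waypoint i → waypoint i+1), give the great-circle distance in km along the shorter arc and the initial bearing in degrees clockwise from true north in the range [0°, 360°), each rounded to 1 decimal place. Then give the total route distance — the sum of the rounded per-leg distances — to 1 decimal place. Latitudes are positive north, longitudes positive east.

Leg 1: dist=9003.5 km, bearing=69.7°
Leg 2: dist=10618.2 km, bearing=66.5°
Leg 3: dist=11978.3 km, bearing=13.5°
Leg 4: dist=7858.4 km, bearing=309.0°
Leg 5: dist=9285.4 km, bearing=128.2°
Leg 6: dist=11058.0 km, bearing=320.0°
Total: 59801.8 km

Leg 1: φ1=-0.4571960, φ2=0.2401172, Δφ=0.6973131, Δλ=1.2655557 rad; a=sin²(Δφ/2)+cosφ1·cosφ2·sin²(Δλ/2)=0.4215297459; c=2·atan2(√a, √(1-a))=1.413204322; dist=6371·c=9003.525 ≈ 9003.5 km; running total=9003.5 km
Leg 1 bearing: y=sinΔλ·cosφ2=0.92641098, x=cosφ1·sinφ2-sinφ1·cosφ2·cosΔλ=0.34224606; θ=atan2(y, x)=69.7241° ≈ 69.7°
Leg 2: φ1=0.2401172, φ2=0.3710430, Δφ=0.1309259, Δλ=-4.5100250 rad; a=sin²(Δφ/2)+cosφ1·cosφ2·sin²(Δλ/2)=0.5478526465; c=2·atan2(√a, √(1-a))=1.666648327; dist=6371·c=10618.216 ≈ 10618.2 km; running total=19621.7 km
Leg 2 bearing: y=sinΔλ·cosφ2=0.91293248, x=cosφ1·sinφ2-sinφ1·cosφ2·cosΔλ=0.39673012; θ=atan2(y, x)=66.5118° ≈ 66.5°
Leg 3: φ1=0.3710430, φ2=0.8521430, Δφ=0.4811000, Δλ=2.7962374 rad; a=sin²(Δφ/2)+cosφ1·cosφ2·sin²(Δλ/2)=0.6522119570; c=2·atan2(√a, √(1-a))=1.880129906; dist=6371·c=11978.308 ≈ 11978.3 km; running total=31600.0 km
Leg 3 bearing: y=sinΔλ·cosφ2=0.22287920, x=cosφ1·sinφ2-sinφ1·cosφ2·cosΔλ=0.92609446; θ=atan2(y, x)=13.5318° ≈ 13.5°
Leg 4: φ1=0.8521430, φ2=0.6943513, Δφ=-0.1577917, Δλ=-1.8731903 rad; a=sin²(Δφ/2)+cosφ1·cosφ2·sin²(Δλ/2)=0.3345165353; c=2·atan2(√a, √(1-a))=1.233468258; dist=6371·c=7858.426 ≈ 7858.4 km; running total=39458.4 km
Leg 4 bearing: y=sinΔλ·cosφ2=-0.73360065, x=cosφ1·sinφ2-sinφ1·cosφ2·cosΔλ=0.59354105; θ=atan2(y, x)=-51.0244° <0 so +360° → 308.9756° ≈ 309.0°
Leg 5: φ1=0.6943513, φ2=-0.4111716, Δφ=-1.1055230, Δλ=1.0196912 rad; a=sin²(Δφ/2)+cosφ1·cosφ2·sin²(Δλ/2)=0.4434489163; c=2·atan2(√a, √(1-a))=1.457451625; dist=6371·c=9285.424 ≈ 9285.4 km; running total=48743.8 km
Leg 5 bearing: y=sinΔλ·cosφ2=0.78093931, x=cosφ1·sinφ2-sinφ1·cosφ2·cosΔλ=-0.61428144; θ=atan2(y, x)=128.1883° ≈ 128.2°
Leg 6: φ1=-0.4111716, φ2=0.8607702, Δφ=1.2719419, Δλ=-1.3360722 rad; a=sin²(Δφ/2)+cosφ1·cosφ2·sin²(Δλ/2)=0.5820645702; c=2·atan2(√a, √(1-a))=1.735671441; dist=6371·c=11057.963 ≈ 11058.0 km; running total=59801.8 km
Leg 6 bearing: y=sinΔλ·cosφ2=-0.63397881, x=cosφ1·sinφ2-sinφ1·cosφ2·cosΔλ=0.75573309; θ=atan2(y, x)=-39.9930° <0 so +360° → 320.0070° ≈ 320.0°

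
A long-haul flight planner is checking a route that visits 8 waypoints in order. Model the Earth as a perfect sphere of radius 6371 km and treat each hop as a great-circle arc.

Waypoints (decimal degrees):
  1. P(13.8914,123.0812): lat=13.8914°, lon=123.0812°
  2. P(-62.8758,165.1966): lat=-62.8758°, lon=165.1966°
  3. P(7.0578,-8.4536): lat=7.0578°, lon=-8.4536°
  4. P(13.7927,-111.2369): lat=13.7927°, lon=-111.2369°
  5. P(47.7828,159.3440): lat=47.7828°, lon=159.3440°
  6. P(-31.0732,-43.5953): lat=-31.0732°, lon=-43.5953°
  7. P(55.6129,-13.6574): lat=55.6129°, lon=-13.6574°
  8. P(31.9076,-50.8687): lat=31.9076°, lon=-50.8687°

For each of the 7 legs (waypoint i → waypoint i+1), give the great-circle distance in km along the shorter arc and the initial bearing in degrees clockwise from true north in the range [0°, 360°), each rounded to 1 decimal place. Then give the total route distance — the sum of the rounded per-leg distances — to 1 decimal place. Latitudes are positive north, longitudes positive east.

Leg 1: dist=9275.6 km, bearing=162.1°
Leg 2: dist=13787.1 km, bearing=187.6°
Leg 3: dist=11186.3 km, bearing=285.5°
Leg 4: dist=8833.9 km, bearing=316.9°
Leg 5: dist=17326.4 km, bearing=54.6°
Leg 6: dist=10050.5 km, bearing=16.4°
Leg 7: dist=3904.4 km, bearing=243.2°
Total: 74364.2 km

Leg 1: φ1=0.2424507, φ2=-1.0973897, Δφ=-1.3398404, Δλ=0.7350524 rad; a=sin²(Δφ/2)+cosφ1·cosφ2·sin²(Δλ/2)=0.4426847779; c=2·atan2(√a, √(1-a))=1.455913343; dist=6371·c=9275.624 ≈ 9275.6 km; running total=9275.6 km
Leg 1 bearing: y=sinΔλ·cosφ2=0.30575240, x=cosφ1·sinφ2-sinφ1·cosφ2·cosΔλ=-0.94518534; θ=atan2(y, x)=162.0744° ≈ 162.1°
Leg 2: φ1=-1.0973897, φ2=0.1231818, Δφ=1.2205716, Δλ=-3.0307677 rad; a=sin²(Δφ/2)+cosφ1·cosφ2·sin²(Δλ/2)=0.7795238631; c=2·atan2(√a, √(1-a))=2.164033167; dist=6371·c=13787.055 ≈ 13787.1 km; running total=23062.7 km
Leg 2 bearing: y=sinΔλ·cosφ2=-0.10976016, x=cosφ1·sinφ2-sinφ1·cosφ2·cosΔλ=-0.82183839; θ=atan2(y, x)=-172.3929° <0 so +360° → 187.6071° ≈ 187.6°
Leg 3: φ1=0.1231818, φ2=0.2407280, Δφ=0.1175462, Δλ=-1.7939070 rad; a=sin²(Δφ/2)+cosφ1·cosφ2·sin²(Δλ/2)=0.5919811277; c=2·atan2(√a, √(1-a))=1.755812322; dist=6371·c=11186.280 ≈ 11186.3 km; running total=34249.0 km
Leg 3 bearing: y=sinΔλ·cosφ2=-0.94709327, x=cosφ1·sinφ2-sinφ1·cosφ2·cosΔλ=0.26300615; θ=atan2(y, x)=-74.4801° <0 so +360° → 285.5199° ≈ 285.5°
Leg 4: φ1=0.2407280, φ2=0.8339672, Δφ=0.5932392, Δλ=4.7225276 rad; a=sin²(Δφ/2)+cosφ1·cosφ2·sin²(Δλ/2)=0.4084085234; c=2·atan2(√a, √(1-a))=1.386573107; dist=6371·c=8833.857 ≈ 8833.9 km; running total=43082.9 km
Leg 4 bearing: y=sinΔλ·cosφ2=-0.67190841, x=cosφ1·sinφ2-sinφ1·cosφ2·cosΔλ=0.71762322; θ=atan2(y, x)=-43.1157° <0 so +360° → 316.8843° ≈ 316.9°
Leg 5: φ1=0.8339672, φ2=-0.5423296, Δφ=-1.3762968, Δλ=-3.5419590 rad; a=sin²(Δφ/2)+cosφ1·cosφ2·sin²(Δλ/2)=0.9561304178; c=2·atan2(√a, √(1-a))=2.719566388; dist=6371·c=17326.357 ≈ 17326.4 km; running total=60409.3 km
Leg 5 bearing: y=sinΔλ·cosφ2=0.33382912, x=cosφ1·sinφ2-sinφ1·cosφ2·cosΔλ=0.23735688; θ=atan2(y, x)=54.5867° ≈ 54.6°
Leg 6: φ1=-0.5423296, φ2=0.9706282, Δφ=1.5129579, Δλ=0.5225149 rad; a=sin²(Δφ/2)+cosφ1·cosφ2·sin²(Δλ/2)=0.5033703693; c=2·atan2(√a, √(1-a))=1.577537117; dist=6371·c=10050.489 ≈ 10050.5 km; running total=70459.8 km
Leg 6 bearing: y=sinΔλ·cosφ2=0.28186032, x=cosφ1·sinφ2-sinφ1·cosφ2·cosΔλ=0.95943177; θ=atan2(y, x)=16.3716° ≈ 16.4°
Leg 7: φ1=0.9706282, φ2=0.5568927, Δφ=-0.4137355, Δλ=-0.6494597 rad; a=sin²(Δφ/2)+cosφ1·cosφ2·sin²(Δλ/2)=0.0909921056; c=2·atan2(√a, √(1-a))=0.612843446; dist=6371·c=3904.426 ≈ 3904.4 km; running total=74364.2 km
Leg 7 bearing: y=sinΔλ·cosφ2=-0.51337849, x=cosφ1·sinφ2-sinφ1·cosφ2·cosΔλ=-0.25940835; θ=atan2(y, x)=-116.8073° <0 so +360° → 243.1927° ≈ 243.2°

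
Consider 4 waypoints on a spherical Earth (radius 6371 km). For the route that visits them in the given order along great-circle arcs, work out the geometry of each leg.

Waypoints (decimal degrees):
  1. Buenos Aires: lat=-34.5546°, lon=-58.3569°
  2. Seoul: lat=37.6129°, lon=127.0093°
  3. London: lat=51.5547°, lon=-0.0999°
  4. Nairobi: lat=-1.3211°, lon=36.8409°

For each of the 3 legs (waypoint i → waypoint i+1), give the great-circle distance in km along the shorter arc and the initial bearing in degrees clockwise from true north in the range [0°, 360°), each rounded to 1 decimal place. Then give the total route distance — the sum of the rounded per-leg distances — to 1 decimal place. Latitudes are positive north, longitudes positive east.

Leg 1: dist=19425.2 km, bearing=306.8°
Leg 2: dist=8849.0 km, bearing=329.7°
Leg 3: dist=6826.9 km, bearing=136.8°
Total: 35101.1 km

Leg 1: φ1=-0.6030915, φ2=0.6564689, Δφ=1.2595605, Δλ=3.2352505 rad; a=sin²(Δφ/2)+cosφ1·cosφ2·sin²(Δλ/2)=0.9978582359; c=2·atan2(√a, √(1-a))=3.049001188; dist=6371·c=19425.187 ≈ 19425.2 km; running total=19425.2 km
Leg 1 bearing: y=sinΔλ·cosφ2=-0.07408287, x=cosφ1·sinφ2-sinφ1·cosφ2·cosΔλ=0.05532121; θ=atan2(y, x)=-53.2495° <0 so +360° → 306.7505° ≈ 306.8°
Leg 2: φ1=0.6564689, φ2=0.8997993, Δφ=0.2433303, Δλ=-2.2184740 rad; a=sin²(Δφ/2)+cosφ1·cosφ2·sin²(Δλ/2)=0.4095785064; c=2·atan2(√a, √(1-a))=1.388952824; dist=6371·c=8849.018 ≈ 8849.0 km; running total=28274.2 km
Leg 2 bearing: y=sinΔλ·cosφ2=-0.49585130, x=cosφ1·sinφ2-sinφ1·cosφ2·cosΔλ=0.84936877; θ=atan2(y, x)=-30.2759° <0 so +360° → 329.7241° ≈ 329.7°
Leg 3: φ1=0.8997993, φ2=-0.0230575, Δφ=-0.9228568, Δλ=0.6447386 rad; a=sin²(Δφ/2)+cosφ1·cosφ2·sin²(Δλ/2)=0.2606187443; c=2·atan2(√a, √(1-a))=1.071551686; dist=6371·c=6826.856 ≈ 6826.9 km; running total=35101.1 km
Leg 3 bearing: y=sinΔλ·cosφ2=0.60082977, x=cosφ1·sinφ2-sinφ1·cosφ2·cosΔλ=-0.64014845; θ=atan2(y, x)=136.8147° ≈ 136.8°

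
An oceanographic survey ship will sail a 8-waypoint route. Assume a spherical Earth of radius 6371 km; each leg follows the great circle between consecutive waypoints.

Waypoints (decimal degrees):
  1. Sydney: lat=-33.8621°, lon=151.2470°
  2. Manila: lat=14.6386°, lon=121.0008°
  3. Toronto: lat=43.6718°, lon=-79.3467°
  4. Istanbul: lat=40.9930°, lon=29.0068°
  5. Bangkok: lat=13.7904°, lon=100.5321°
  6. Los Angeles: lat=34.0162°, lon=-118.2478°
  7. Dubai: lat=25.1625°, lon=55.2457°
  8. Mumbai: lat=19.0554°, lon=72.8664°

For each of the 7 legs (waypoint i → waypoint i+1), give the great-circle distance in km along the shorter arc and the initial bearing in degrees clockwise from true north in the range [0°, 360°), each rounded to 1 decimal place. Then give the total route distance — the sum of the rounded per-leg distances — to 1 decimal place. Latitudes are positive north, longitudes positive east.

Leg 1: dist=6272.6 km, bearing=324.2°
Leg 2: dist=13209.2 km, bearing=16.7°
Leg 3: dist=8192.5 km, bearing=48.3°
Leg 4: dist=7464.5 km, bearing=91.4°
Leg 5: dist=13300.7 km, bearing=36.7°
Leg 6: dist=13398.9 km, bearing=6.8°
Leg 7: dist=1936.0 km, bearing=107.0°
Total: 63774.4 km

Leg 1: φ1=-0.5910051, φ2=0.2554918, Δφ=0.8464969, Δλ=-0.5278958 rad; a=sin²(Δφ/2)+cosφ1·cosφ2·sin²(Δλ/2)=0.2233801880; c=2·atan2(√a, √(1-a))=0.984548087; dist=6371·c=6272.556 ≈ 6272.6 km; running total=6272.6 km
Leg 1 bearing: y=sinΔλ·cosφ2=-0.48736560, x=cosφ1·sinφ2-sinφ1·cosφ2·cosΔλ=0.67557434; θ=atan2(y, x)=-35.8070° <0 so +360° → 324.1930° ≈ 324.2°
Leg 2: φ1=0.2554918, φ2=0.7622167, Δφ=0.5067249, Δλ=-3.4967235 rad; a=sin²(Δφ/2)+cosφ1·cosφ2·sin²(Δλ/2)=0.7408243199; c=2·atan2(√a, √(1-a))=2.073331295; dist=6371·c=13209.194 ≈ 13209.2 km; running total=19481.8 km
Leg 2 bearing: y=sinΔλ·cosφ2=0.25150333, x=cosφ1·sinφ2-sinφ1·cosφ2·cosΔλ=0.83950024; θ=atan2(y, x)=16.6775° ≈ 16.7°
Leg 3: φ1=0.7622167, φ2=0.7154628, Δφ=-0.0467539, Δλ=1.8911253 rad; a=sin²(Δφ/2)+cosφ1·cosφ2·sin²(Δλ/2)=0.3594719950; c=2·atan2(√a, √(1-a))=1.285902030; dist=6371·c=8192.482 ≈ 8192.5 km; running total=27674.3 km
Leg 3 bearing: y=sinΔλ·cosφ2=0.71639499, x=cosφ1·sinφ2-sinφ1·cosφ2·cosΔλ=0.63858104; θ=atan2(y, x)=48.2868° ≈ 48.3°
Leg 4: φ1=0.7154628, φ2=0.2406879, Δφ=-0.4747749, Δλ=1.2483520 rad; a=sin²(Δφ/2)+cosφ1·cosφ2·sin²(Δλ/2)=0.3056745556; c=2·atan2(√a, √(1-a))=1.171629408; dist=6371·c=7464.451 ≈ 7464.5 km; running total=35138.8 km
Leg 4 bearing: y=sinΔλ·cosφ2=0.92112348, x=cosφ1·sinφ2-sinφ1·cosφ2·cosΔλ=-0.02195492; θ=atan2(y, x)=91.3654° ≈ 91.4°
Leg 5: φ1=0.2406879, φ2=0.5936947, Δφ=0.3530068, Δλ=-3.8184296 rad; a=sin²(Δφ/2)+cosφ1·cosφ2·sin²(Δλ/2)=0.7470911191; c=2·atan2(√a, √(1-a))=2.087690257; dist=6371·c=13300.675 ≈ 13300.7 km; running total=48439.5 km
Leg 5 bearing: y=sinΔλ·cosφ2=0.51915236, x=cosφ1·sinφ2-sinφ1·cosφ2·cosΔλ=0.69732685; θ=atan2(y, x)=36.6673° ≈ 36.7°
Leg 6: φ1=0.5936947, φ2=0.4391685, Δφ=-0.1545262, Δλ=3.0280328 rad; a=sin²(Δφ/2)+cosφ1·cosφ2·sin²(Δλ/2)=0.7537649843; c=2·atan2(√a, √(1-a))=2.103112006; dist=6371·c=13398.927 ≈ 13398.9 km; running total=61838.4 km
Leg 6 bearing: y=sinΔλ·cosφ2=0.10256288, x=cosφ1·sinφ2-sinφ1·cosφ2·cosΔλ=0.85550815; θ=atan2(y, x)=6.8363° ≈ 6.8°
Leg 7: φ1=0.4391685, φ2=0.3325795, Δφ=-0.1065890, Δλ=0.3075392 rad; a=sin²(Δφ/2)+cosφ1·cosφ2·sin²(Δλ/2)=0.0229072679; c=2·atan2(√a, √(1-a))=0.303870704; dist=6371·c=1935.960 ≈ 1936.0 km; running total=63774.4 km
Leg 7 bearing: y=sinΔλ·cosφ2=0.28612651, x=cosφ1·sinφ2-sinφ1·cosφ2·cosΔλ=-0.08753124; θ=atan2(y, x)=107.0098° ≈ 107.0°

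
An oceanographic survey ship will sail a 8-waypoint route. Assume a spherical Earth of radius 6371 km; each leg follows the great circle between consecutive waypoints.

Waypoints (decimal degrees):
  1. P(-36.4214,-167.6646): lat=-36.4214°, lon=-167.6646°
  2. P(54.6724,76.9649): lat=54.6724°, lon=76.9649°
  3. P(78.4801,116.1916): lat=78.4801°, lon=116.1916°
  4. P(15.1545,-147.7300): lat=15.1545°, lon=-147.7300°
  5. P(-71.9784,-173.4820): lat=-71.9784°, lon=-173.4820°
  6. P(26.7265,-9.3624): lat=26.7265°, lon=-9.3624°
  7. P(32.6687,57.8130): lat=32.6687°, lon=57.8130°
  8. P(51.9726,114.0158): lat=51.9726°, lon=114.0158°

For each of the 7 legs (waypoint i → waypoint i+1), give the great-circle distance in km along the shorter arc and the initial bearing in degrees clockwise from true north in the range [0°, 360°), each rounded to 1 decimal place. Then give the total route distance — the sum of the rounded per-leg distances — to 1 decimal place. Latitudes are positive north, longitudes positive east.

Leg 1: dist=14804.3 km, bearing=314.3°
Leg 2: dist=3031.9 km, bearing=16.0°
Leg 3: dist=8491.3 km, bearing=81.0°
Leg 4: dist=9877.8 km, bearing=187.7°
Leg 5: dist=14889.4 km, bearing=160.2°
Leg 6: dist=6415.5 km, bearing=66.6°
Leg 7: dist=4944.5 km, bearing=47.0°
Total: 62454.7 km

Leg 1: φ1=-0.6356733, φ2=0.9542134, Δφ=1.5898867, Δλ=4.2695902 rad; a=sin²(Δφ/2)+cosφ1·cosφ2·sin²(Δλ/2)=0.8418797398; c=2·atan2(√a, √(1-a))=2.323698644; dist=6371·c=14804.284 ≈ 14804.3 km; running total=14804.3 km
Leg 1 bearing: y=sinΔλ·cosφ2=-0.52248190, x=cosφ1·sinφ2-sinφ1·cosφ2·cosΔλ=0.50939733; θ=atan2(y, x)=-45.7265° <0 so +360° → 314.2735° ≈ 314.3°
Leg 2: φ1=0.9542134, φ2=1.3697361, Δφ=0.4155228, Δλ=0.6846351 rad; a=sin²(Δφ/2)+cosφ1·cosφ2·sin²(Δλ/2)=0.0555591656; c=2·atan2(√a, √(1-a))=0.475898010; dist=6371·c=3031.946 ≈ 3031.9 km; running total=17836.2 km
Leg 2 bearing: y=sinΔλ·cosφ2=0.12629359, x=cosφ1·sinφ2-sinφ1·cosφ2·cosΔλ=0.44038541; θ=atan2(y, x)=16.0018° ≈ 16.0°
Leg 3: φ1=1.3697361, φ2=0.2644959, Δφ=-1.1052402, Δλ=-4.6063009 rad; a=sin²(Δφ/2)+cosφ1·cosφ2·sin²(Δλ/2)=0.3821275283; c=2·atan2(√a, √(1-a))=1.332811281; dist=6371·c=8491.341 ≈ 8491.3 km; running total=26327.5 km
Leg 3 bearing: y=sinΔλ·cosφ2=0.95979785, x=cosφ1·sinφ2-sinφ1·cosφ2·cosΔλ=0.15235622; θ=atan2(y, x)=80.9802° ≈ 81.0°
Leg 4: φ1=0.2644959, φ2=-1.2562601, Δφ=-1.5207560, Δλ=-0.4494572 rad; a=sin²(Δφ/2)+cosφ1·cosφ2·sin²(Δλ/2)=0.4898191241; c=2·atan2(√a, √(1-a))=1.550433168; dist=6371·c=9877.810 ≈ 9877.8 km; running total=36205.3 km
Leg 4 bearing: y=sinΔλ·cosφ2=-0.13441645, x=cosφ1·sinφ2-sinφ1·cosφ2·cosΔλ=-0.99071571; θ=atan2(y, x)=-172.2735° <0 so +360° → 187.7265° ≈ 187.7°
Leg 5: φ1=-1.2562601, φ2=0.4664654, Δφ=1.7227255, Δλ=2.8644274 rad; a=sin²(Δφ/2)+cosφ1·cosφ2·sin²(Δλ/2)=0.8467226507; c=2·atan2(√a, √(1-a))=2.337056203; dist=6371·c=14889.385 ≈ 14889.4 km; running total=51094.7 km
Leg 5 bearing: y=sinΔλ·cosφ2=0.24439651, x=cosφ1·sinφ2-sinφ1·cosφ2·cosΔλ=-0.67779345; θ=atan2(y, x)=160.1719° ≈ 160.2°
Leg 6: φ1=0.4664654, φ2=0.5701764, Δφ=0.1037110, Δλ=1.1724319 rad; a=sin²(Δφ/2)+cosφ1·cosφ2·sin²(Δλ/2)=0.2327921817; c=2·atan2(√a, √(1-a))=1.006980104; dist=6371·c=6415.470 ≈ 6415.5 km; running total=57510.2 km
Leg 6 bearing: y=sinΔλ·cosφ2=0.77588960, x=cosφ1·sinφ2-sinφ1·cosφ2·cosΔλ=0.33525401; θ=atan2(y, x)=66.6313° ≈ 66.6°
Leg 7: φ1=0.5701764, φ2=0.9070930, Δφ=0.3369166, Δλ=0.9809239 rad; a=sin²(Δφ/2)+cosφ1·cosφ2·sin²(Δλ/2)=0.1431704253; c=2·atan2(√a, √(1-a))=0.776088244; dist=6371·c=4944.458 ≈ 4944.5 km; running total=62454.7 km
Leg 7 bearing: y=sinΔλ·cosφ2=0.51193496, x=cosφ1·sinφ2-sinφ1·cosφ2·cosΔλ=0.47813514; θ=atan2(y, x)=46.9553° ≈ 47.0°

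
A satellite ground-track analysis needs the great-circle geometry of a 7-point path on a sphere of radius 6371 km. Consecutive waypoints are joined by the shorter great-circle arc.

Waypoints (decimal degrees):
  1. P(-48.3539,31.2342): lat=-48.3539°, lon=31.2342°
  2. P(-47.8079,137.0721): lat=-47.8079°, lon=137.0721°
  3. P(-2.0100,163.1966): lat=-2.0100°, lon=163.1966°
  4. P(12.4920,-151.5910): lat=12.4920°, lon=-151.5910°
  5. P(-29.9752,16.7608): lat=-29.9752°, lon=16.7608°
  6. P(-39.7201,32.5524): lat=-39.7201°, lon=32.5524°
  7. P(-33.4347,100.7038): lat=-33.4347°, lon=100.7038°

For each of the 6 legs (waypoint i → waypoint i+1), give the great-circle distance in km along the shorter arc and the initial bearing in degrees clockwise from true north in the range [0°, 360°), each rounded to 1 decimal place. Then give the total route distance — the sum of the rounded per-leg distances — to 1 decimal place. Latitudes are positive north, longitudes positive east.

Leg 1: φ1=-0.8439348, φ2=-0.8344053, Δφ=0.0095295, Δλ=1.8472198 rad; a=sin²(Δφ/2)+cosφ1·cosφ2·sin²(Δλ/2)=0.2840798120; c=2·atan2(√a, √(1-a))=1.124264103; dist=6371·c=7162.687 ≈ 7162.7 km; running total=7162.7 km
Leg 1 bearing: y=sinΔλ·cosφ2=0.64612224, x=cosφ1·sinφ2-sinφ1·cosφ2·cosΔλ=-0.62931704; θ=atan2(y, x)=134.2451° ≈ 134.2°
Leg 2: φ1=-0.8344053, φ2=-0.0350811, Δφ=0.7993241, Δλ=0.4559585 rad; a=sin²(Δφ/2)+cosφ1·cosφ2·sin²(Δλ/2)=0.1856896831; c=2·atan2(√a, √(1-a))=0.891018010; dist=6371·c=5676.676 ≈ 5676.7 km; running total=12839.4 km
Leg 2 bearing: y=sinΔλ·cosφ2=0.44005221, x=cosφ1·sinφ2-sinφ1·cosφ2·cosΔλ=0.64124110; θ=atan2(y, x)=34.4599° ≈ 34.5°
Leg 3: φ1=-0.0350811, φ2=0.2180265, Δφ=0.2531076, Δλ=-5.4940801 rad; a=sin²(Δφ/2)+cosφ1·cosφ2·sin²(Δλ/2)=0.1601034445; c=2·atan2(√a, √(1-a))=0.823315823; dist=6371·c=5245.345 ≈ 5245.3 km; running total=18084.7 km
Leg 3 bearing: y=sinΔλ·cosφ2=0.69292138, x=cosφ1·sinφ2-sinφ1·cosφ2·cosΔλ=0.24029415; θ=atan2(y, x)=70.8743° ≈ 70.9°
Leg 4: φ1=0.2180265, φ2=-0.5231659, Δφ=-0.7411925, Δλ=2.9382932 rad; a=sin²(Δφ/2)+cosφ1·cosφ2·sin²(Δλ/2)=0.9681939050; c=2·atan2(√a, √(1-a))=2.782989006; dist=6371·c=17730.423 ≈ 17730.4 km; running total=35815.1 km
Leg 4 bearing: y=sinΔλ·cosφ2=0.17489587, x=cosφ1·sinφ2-sinφ1·cosφ2·cosΔλ=-0.30428491; θ=atan2(y, x)=150.1107° ≈ 150.1°
Leg 5: φ1=-0.5231659, φ2=-0.6932465, Δφ=-0.1700806, Δλ=0.2756154 rad; a=sin²(Δφ/2)+cosφ1·cosφ2·sin²(Δλ/2)=0.0197880618; c=2·atan2(√a, √(1-a))=0.282276315; dist=6371·c=1798.382 ≈ 1798.4 km; running total=37613.5 km
Leg 5 bearing: y=sinΔλ·cosφ2=0.20932276, x=cosφ1·sinφ2-sinφ1·cosφ2·cosΔλ=-0.18376604; θ=atan2(y, x)=131.2801° ≈ 131.3°
Leg 6: φ1=-0.6932465, φ2=-0.5835456, Δφ=0.1097009, Δλ=1.1894663 rad; a=sin²(Δφ/2)+cosφ1·cosφ2·sin²(Δλ/2)=0.2045085262; c=2·atan2(√a, √(1-a))=0.938519525; dist=6371·c=5979.308 ≈ 5979.3 km; running total=43592.8 km
Leg 6 bearing: y=sinΔλ·cosφ2=0.77457157, x=cosφ1·sinφ2-sinφ1·cosφ2·cosΔλ=-0.22533984; θ=atan2(y, x)=106.2209° ≈ 106.2°

Leg 1: dist=7162.7 km, bearing=134.2°
Leg 2: dist=5676.7 km, bearing=34.5°
Leg 3: dist=5245.3 km, bearing=70.9°
Leg 4: dist=17730.4 km, bearing=150.1°
Leg 5: dist=1798.4 km, bearing=131.3°
Leg 6: dist=5979.3 km, bearing=106.2°
Total: 43592.8 km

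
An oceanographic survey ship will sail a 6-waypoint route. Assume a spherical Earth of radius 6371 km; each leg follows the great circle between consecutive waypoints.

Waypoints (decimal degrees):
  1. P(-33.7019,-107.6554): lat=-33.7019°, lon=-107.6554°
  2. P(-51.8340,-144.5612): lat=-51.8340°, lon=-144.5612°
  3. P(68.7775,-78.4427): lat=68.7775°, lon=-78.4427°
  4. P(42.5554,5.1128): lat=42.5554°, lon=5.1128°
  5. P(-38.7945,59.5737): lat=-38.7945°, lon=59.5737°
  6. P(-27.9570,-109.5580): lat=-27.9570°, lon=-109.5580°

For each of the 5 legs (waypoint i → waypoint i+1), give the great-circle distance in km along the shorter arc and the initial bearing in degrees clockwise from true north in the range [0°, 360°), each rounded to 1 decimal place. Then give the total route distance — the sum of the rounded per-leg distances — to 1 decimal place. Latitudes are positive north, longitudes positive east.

Leg 1: φ1=-0.5882091, φ2=-0.9046740, Δφ=-0.3164648, Δλ=-0.6441277 rad; a=sin²(Δφ/2)+cosφ1·cosφ2·sin²(Δλ/2)=0.0763347162; c=2·atan2(√a, √(1-a))=0.559857931; dist=6371·c=3566.855 ≈ 3566.9 km; running total=3566.9 km
Leg 1 bearing: y=sinΔλ·cosφ2=-0.37107487, x=cosφ1·sinφ2-sinφ1·cosφ2·cosΔλ=-0.37991361; θ=atan2(y, x)=-135.6743° <0 so +360° → 224.3257° ≈ 224.3°
Leg 2: φ1=-0.9046740, φ2=1.2003938, Δφ=2.1050678, Δλ=1.1539855 rad; a=sin²(Δφ/2)+cosφ1·cosφ2·sin²(Δλ/2)=0.8211718090; c=2·atan2(√a, √(1-a))=2.268348578; dist=6371·c=14451.649 ≈ 14451.6 km; running total=18018.5 km
Leg 2 bearing: y=sinΔλ·cosφ2=0.33099873, x=cosφ1·sinφ2-sinφ1·cosφ2·cosΔλ=0.69125575; θ=atan2(y, x)=25.5868° ≈ 25.6°
Leg 3: φ1=1.2003938, φ2=0.7427318, Δφ=-0.4576620, Δλ=1.4583186 rad; a=sin²(Δφ/2)+cosφ1·cosφ2·sin²(Δλ/2)=0.1698169113; c=2·atan2(√a, √(1-a))=0.849490047; dist=6371·c=5412.101 ≈ 5412.1 km; running total=23430.6 km
Leg 3 bearing: y=sinΔλ·cosφ2=0.73196906, x=cosφ1·sinφ2-sinφ1·cosφ2·cosΔλ=0.16774326; θ=atan2(y, x)=77.0926° ≈ 77.1°
Leg 4: φ1=0.7427318, φ2=-0.6770918, Δφ=-1.4198236, Δλ=0.9505220 rad; a=sin²(Δφ/2)+cosφ1·cosφ2·sin²(Δλ/2)=0.5450046960; c=2·atan2(√a, √(1-a))=1.660927702; dist=6371·c=10581.770 ≈ 10581.8 km; running total=34012.4 km
Leg 4 bearing: y=sinΔλ·cosφ2=0.63421109, x=cosφ1·sinφ2-sinφ1·cosφ2·cosΔλ=-0.76790273; θ=atan2(y, x)=140.4467° ≈ 140.4°
Leg 5: φ1=-0.6770918, φ2=-0.4879417, Δφ=0.1891501, Δλ=-2.9519050 rad; a=sin²(Δφ/2)+cosφ1·cosφ2·sin²(Δλ/2)=0.6911856712; c=2·atan2(√a, √(1-a))=1.963157628; dist=6371·c=12507.277 ≈ 12507.3 km; running total=46519.7 km
Leg 5 bearing: y=sinΔλ·cosφ2=-0.16654803, x=cosφ1·sinφ2-sinφ1·cosφ2·cosΔλ=-0.90887508; θ=atan2(y, x)=-169.6160° <0 so +360° → 190.3840° ≈ 190.4°

Leg 1: dist=3566.9 km, bearing=224.3°
Leg 2: dist=14451.6 km, bearing=25.6°
Leg 3: dist=5412.1 km, bearing=77.1°
Leg 4: dist=10581.8 km, bearing=140.4°
Leg 5: dist=12507.3 km, bearing=190.4°
Total: 46519.7 km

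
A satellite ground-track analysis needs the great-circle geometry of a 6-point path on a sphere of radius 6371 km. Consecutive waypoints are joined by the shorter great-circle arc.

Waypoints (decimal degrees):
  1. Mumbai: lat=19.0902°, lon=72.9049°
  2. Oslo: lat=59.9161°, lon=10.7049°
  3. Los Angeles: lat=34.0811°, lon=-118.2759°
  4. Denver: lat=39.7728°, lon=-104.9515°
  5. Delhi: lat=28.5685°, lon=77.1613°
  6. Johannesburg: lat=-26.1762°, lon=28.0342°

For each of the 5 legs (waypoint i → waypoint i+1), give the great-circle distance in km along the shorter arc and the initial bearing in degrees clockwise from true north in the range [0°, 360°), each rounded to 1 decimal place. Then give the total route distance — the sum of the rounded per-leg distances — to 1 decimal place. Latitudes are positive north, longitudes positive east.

Leg 1: dist=6642.8 km, bearing=329.1°
Leg 2: dist=8570.1 km, bearing=318.7°
Leg 3: dist=1340.9 km, bearing=58.0°
Leg 4: dist=12412.7 km, bearing=358.0°
Leg 5: dist=8034.2 km, bearing=225.4°
Total: 37000.7 km

Leg 1: φ1=0.3331868, φ2=1.0457332, Δφ=0.7125464, Δλ=-1.0855948 rad; a=sin²(Δφ/2)+cosφ1·cosφ2·sin²(Δλ/2)=0.2480366099; c=2·atan2(√a, √(1-a))=1.042657330; dist=6371·c=6642.770 ≈ 6642.8 km; running total=6642.8 km
Leg 1 bearing: y=sinΔλ·cosφ2=-0.44341179, x=cosφ1·sinφ2-sinφ1·cosφ2·cosΔλ=0.74124475; θ=atan2(y, x)=-30.8878° <0 so +360° → 329.1122° ≈ 329.1°
Leg 2: φ1=1.0457332, φ2=0.5948274, Δφ=-0.4509058, Δλ=-2.2511396 rad; a=sin²(Δφ/2)+cosφ1·cosφ2·sin²(Δλ/2)=0.3881440793; c=2·atan2(√a, √(1-a))=1.345175147; dist=6371·c=8570.111 ≈ 8570.1 km; running total=15212.9 km
Leg 2 bearing: y=sinΔλ·cosφ2=-0.64384206, x=cosφ1·sinφ2-sinφ1·cosφ2·cosΔλ=0.73172427; θ=atan2(y, x)=-41.3445° <0 so +360° → 318.6555° ≈ 318.7°
Leg 3: φ1=0.5948274, φ2=0.6941663, Δφ=0.0993389, Δλ=0.2325547 rad; a=sin²(Δφ/2)+cosφ1·cosφ2·sin²(Δλ/2)=0.0110331172; c=2·atan2(√a, √(1-a))=0.210465524; dist=6371·c=1340.876 ≈ 1340.9 km; running total=16553.8 km
Leg 3 bearing: y=sinΔλ·cosφ2=0.17713183, x=cosφ1·sinφ2-sinφ1·cosφ2·cosΔλ=0.11076943; θ=atan2(y, x)=57.9802° ≈ 58.0°
Leg 4: φ1=0.6941663, φ2=0.4986144, Δφ=-0.1955519, Δλ=3.1784680 rad; a=sin²(Δφ/2)+cosφ1·cosφ2·sin²(Δλ/2)=0.6843090202; c=2·atan2(√a, √(1-a))=1.948318260; dist=6371·c=12412.736 ≈ 12412.7 km; running total=28966.5 km
Leg 4 bearing: y=sinΔλ·cosφ2=-0.03237826, x=cosφ1·sinφ2-sinφ1·cosφ2·cosΔλ=0.92901689; θ=atan2(y, x)=-1.9961° <0 so +360° → 358.0039° ≈ 358.0°
Leg 5: φ1=0.4986144, φ2=-0.4568609, Δφ=-0.9554753, Δλ=-0.8574296 rad; a=sin²(Δφ/2)+cosφ1·cosφ2·sin²(Δλ/2)=0.3475928119; c=2·atan2(√a, √(1-a))=1.261052802; dist=6371·c=8034.167 ≈ 8034.2 km; running total=37000.7 km
Leg 5 bearing: y=sinΔλ·cosφ2=-0.67861226, x=cosφ1·sinφ2-sinφ1·cosφ2·cosΔλ=-0.66826162; θ=atan2(y, x)=-134.5597° <0 so +360° → 225.4403° ≈ 225.4°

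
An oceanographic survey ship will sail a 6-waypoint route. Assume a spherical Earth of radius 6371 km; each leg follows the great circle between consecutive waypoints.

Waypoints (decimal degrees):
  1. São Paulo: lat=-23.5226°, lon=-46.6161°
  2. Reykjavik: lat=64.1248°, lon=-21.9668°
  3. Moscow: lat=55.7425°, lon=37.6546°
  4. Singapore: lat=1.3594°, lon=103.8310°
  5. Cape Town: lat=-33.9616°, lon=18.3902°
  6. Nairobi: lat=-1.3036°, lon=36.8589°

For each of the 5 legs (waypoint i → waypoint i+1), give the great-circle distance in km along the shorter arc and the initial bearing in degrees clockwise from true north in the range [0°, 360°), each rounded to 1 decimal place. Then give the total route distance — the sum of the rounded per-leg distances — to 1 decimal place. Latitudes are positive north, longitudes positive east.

Leg 1: dist=9978.3 km, bearing=10.5°
Leg 2: dist=3312.0 km, bearing=77.8°
Leg 3: dist=8418.0 km, bearing=109.3°
Leg 4: dist=9671.9 km, bearing=235.9°
Leg 5: dist=4108.2 km, bearing=31.8°
Total: 35488.4 km

Leg 1: φ1=-0.4105468, φ2=1.1191889, Δφ=1.5297357, Δλ=0.4302114 rad; a=sin²(Δφ/2)+cosφ1·cosφ2·sin²(Δλ/2)=0.4977066728; c=2·atan2(√a, √(1-a))=1.566209656; dist=6371·c=9978.322 ≈ 9978.3 km; running total=9978.3 km
Leg 1 bearing: y=sinΔλ·cosφ2=0.18201145, x=cosφ1·sinφ2-sinφ1·cosφ2·cosΔλ=0.98328571; θ=atan2(y, x)=10.4871° ≈ 10.5°
Leg 2: φ1=1.1191889, φ2=0.9728902, Δφ=-0.1462987, Δλ=1.0405897 rad; a=sin²(Δφ/2)+cosφ1·cosφ2·sin²(Δλ/2)=0.0660552973; c=2·atan2(√a, √(1-a))=0.519858649; dist=6371·c=3312.019 ≈ 3312.0 km; running total=13290.3 km
Leg 2 bearing: y=sinΔλ·cosφ2=0.48562662, x=cosφ1·sinφ2-sinφ1·cosφ2·cosΔλ=0.10456942; θ=atan2(y, x)=77.8481° ≈ 77.8°
Leg 3: φ1=0.9728902, φ2=0.0237260, Δφ=-0.9491642, Δλ=1.1549961 rad; a=sin²(Δφ/2)+cosφ1·cosφ2·sin²(Δλ/2)=0.3765414198; c=2·atan2(√a, √(1-a))=1.321298712; dist=6371·c=8417.994 ≈ 8418.0 km; running total=21708.3 km
Leg 3 bearing: y=sinΔλ·cosφ2=0.91453590, x=cosφ1·sinφ2-sinφ1·cosφ2·cosΔλ=-0.32039975; θ=atan2(y, x)=109.3075° ≈ 109.3°
Leg 4: φ1=0.0237260, φ2=-0.5927417, Δφ=-0.6164677, Δλ=-1.4912233 rad; a=sin²(Δφ/2)+cosφ1·cosφ2·sin²(Δλ/2)=0.4736711557; c=2·atan2(√a, √(1-a))=1.518114273; dist=6371·c=9671.906 ≈ 9671.9 km; running total=31380.2 km
Leg 4 bearing: y=sinΔλ·cosφ2=-0.82678768, x=cosφ1·sinφ2-sinφ1·cosφ2·cosΔλ=-0.56004401; θ=atan2(y, x)=-124.1127° <0 so +360° → 235.8873° ≈ 235.9°
Leg 5: φ1=-0.5927417, φ2=-0.0227521, Δφ=0.5699896, Δλ=0.3223396 rad; a=sin²(Δφ/2)+cosφ1·cosφ2·sin²(Δλ/2)=0.1003998537; c=2·atan2(√a, √(1-a))=0.644832773; dist=6371·c=4108.230 ≈ 4108.2 km; running total=35488.4 km
Leg 5 bearing: y=sinΔλ·cosφ2=0.31670456, x=cosφ1·sinφ2-sinφ1·cosφ2·cosΔλ=0.51085919; θ=atan2(y, x)=31.7966° ≈ 31.8°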